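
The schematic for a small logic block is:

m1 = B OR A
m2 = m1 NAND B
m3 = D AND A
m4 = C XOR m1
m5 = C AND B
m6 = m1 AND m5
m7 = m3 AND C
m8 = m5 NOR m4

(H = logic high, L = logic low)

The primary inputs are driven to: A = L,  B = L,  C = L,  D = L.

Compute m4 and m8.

m4 = L  m8 = H

m1 = B OR A = L OR L = L
m4 = C XOR m1 = L XOR L = L
m5 = C AND B = L AND L = L
m8 = m5 NOR m4 = L NOR L = H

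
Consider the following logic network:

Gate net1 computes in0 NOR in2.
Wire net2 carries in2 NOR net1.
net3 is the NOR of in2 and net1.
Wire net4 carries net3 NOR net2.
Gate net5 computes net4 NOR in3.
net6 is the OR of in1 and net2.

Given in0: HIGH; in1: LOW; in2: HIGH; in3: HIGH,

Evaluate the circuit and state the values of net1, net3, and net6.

net1 = LOW; net3 = LOW; net6 = LOW

net1 = in0 NOR in2 = HIGH NOR HIGH = LOW
net2 = in2 NOR net1 = HIGH NOR LOW = LOW
net3 = in2 NOR net1 = HIGH NOR LOW = LOW
net6 = in1 OR net2 = LOW OR LOW = LOW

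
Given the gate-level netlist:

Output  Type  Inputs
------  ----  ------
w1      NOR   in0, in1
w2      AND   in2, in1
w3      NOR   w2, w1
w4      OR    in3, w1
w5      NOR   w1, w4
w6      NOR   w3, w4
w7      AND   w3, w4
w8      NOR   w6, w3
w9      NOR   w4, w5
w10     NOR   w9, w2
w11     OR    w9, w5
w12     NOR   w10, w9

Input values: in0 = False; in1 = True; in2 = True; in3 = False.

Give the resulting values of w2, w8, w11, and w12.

w1 = in0 NOR in1 = False NOR True = False
w2 = in2 AND in1 = True AND True = True
w3 = w2 NOR w1 = True NOR False = False
w4 = in3 OR w1 = False OR False = False
w5 = w1 NOR w4 = False NOR False = True
w6 = w3 NOR w4 = False NOR False = True
w8 = w6 NOR w3 = True NOR False = False
w9 = w4 NOR w5 = False NOR True = False
w10 = w9 NOR w2 = False NOR True = False
w11 = w9 OR w5 = False OR True = True
w12 = w10 NOR w9 = False NOR False = True

w2 = True, w8 = False, w11 = True, w12 = True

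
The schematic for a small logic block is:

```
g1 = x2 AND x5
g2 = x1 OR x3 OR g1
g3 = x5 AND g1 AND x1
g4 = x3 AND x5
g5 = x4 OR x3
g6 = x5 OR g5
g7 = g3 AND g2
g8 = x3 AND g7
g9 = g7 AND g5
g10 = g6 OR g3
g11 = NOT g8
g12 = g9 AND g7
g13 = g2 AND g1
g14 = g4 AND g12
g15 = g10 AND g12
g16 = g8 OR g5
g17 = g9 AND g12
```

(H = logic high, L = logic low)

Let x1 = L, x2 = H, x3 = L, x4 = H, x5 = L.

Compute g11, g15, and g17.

g11 = H, g15 = L, g17 = L

g1 = x2 AND x5 = H AND L = L
g2 = x1 OR x3 OR g1 = L OR L OR L = L
g3 = x5 AND g1 AND x1 = L AND L AND L = L
g5 = x4 OR x3 = H OR L = H
g6 = x5 OR g5 = L OR H = H
g7 = g3 AND g2 = L AND L = L
g8 = x3 AND g7 = L AND L = L
g9 = g7 AND g5 = L AND H = L
g10 = g6 OR g3 = H OR L = H
g11 = NOT g8 = NOT L = H
g12 = g9 AND g7 = L AND L = L
g15 = g10 AND g12 = H AND L = L
g17 = g9 AND g12 = L AND L = L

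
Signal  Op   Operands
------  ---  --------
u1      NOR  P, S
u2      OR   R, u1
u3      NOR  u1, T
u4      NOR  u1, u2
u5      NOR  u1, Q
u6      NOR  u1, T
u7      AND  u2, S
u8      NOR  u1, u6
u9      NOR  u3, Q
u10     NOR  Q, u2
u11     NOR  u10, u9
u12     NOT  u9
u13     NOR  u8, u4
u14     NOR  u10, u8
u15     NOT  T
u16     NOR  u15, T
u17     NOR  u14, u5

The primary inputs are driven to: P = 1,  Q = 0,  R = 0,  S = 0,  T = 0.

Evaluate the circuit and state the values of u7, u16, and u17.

u7 = 0; u16 = 0; u17 = 0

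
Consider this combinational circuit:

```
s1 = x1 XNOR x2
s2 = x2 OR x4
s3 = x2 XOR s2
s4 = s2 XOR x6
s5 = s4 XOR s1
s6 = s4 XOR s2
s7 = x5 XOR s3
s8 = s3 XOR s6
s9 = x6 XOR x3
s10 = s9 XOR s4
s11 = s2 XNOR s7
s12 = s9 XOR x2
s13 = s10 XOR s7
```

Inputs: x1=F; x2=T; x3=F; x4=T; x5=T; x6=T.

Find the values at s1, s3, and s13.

s1 = x1 XNOR x2 = F XNOR T = F
s2 = x2 OR x4 = T OR T = T
s3 = x2 XOR s2 = T XOR T = F
s4 = s2 XOR x6 = T XOR T = F
s7 = x5 XOR s3 = T XOR F = T
s9 = x6 XOR x3 = T XOR F = T
s10 = s9 XOR s4 = T XOR F = T
s13 = s10 XOR s7 = T XOR T = F

s1 = F; s3 = F; s13 = F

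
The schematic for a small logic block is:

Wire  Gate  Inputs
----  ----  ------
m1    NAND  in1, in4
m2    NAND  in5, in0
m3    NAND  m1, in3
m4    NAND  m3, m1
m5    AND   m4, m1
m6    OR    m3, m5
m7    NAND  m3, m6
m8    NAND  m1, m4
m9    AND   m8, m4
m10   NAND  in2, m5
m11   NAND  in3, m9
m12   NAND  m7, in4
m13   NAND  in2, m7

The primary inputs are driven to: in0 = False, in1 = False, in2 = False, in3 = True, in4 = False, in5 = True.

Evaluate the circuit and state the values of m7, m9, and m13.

m1 = in1 NAND in4 = False NAND False = True
m3 = m1 NAND in3 = True NAND True = False
m4 = m3 NAND m1 = False NAND True = True
m5 = m4 AND m1 = True AND True = True
m6 = m3 OR m5 = False OR True = True
m7 = m3 NAND m6 = False NAND True = True
m8 = m1 NAND m4 = True NAND True = False
m9 = m8 AND m4 = False AND True = False
m13 = in2 NAND m7 = False NAND True = True

m7 = True; m9 = False; m13 = True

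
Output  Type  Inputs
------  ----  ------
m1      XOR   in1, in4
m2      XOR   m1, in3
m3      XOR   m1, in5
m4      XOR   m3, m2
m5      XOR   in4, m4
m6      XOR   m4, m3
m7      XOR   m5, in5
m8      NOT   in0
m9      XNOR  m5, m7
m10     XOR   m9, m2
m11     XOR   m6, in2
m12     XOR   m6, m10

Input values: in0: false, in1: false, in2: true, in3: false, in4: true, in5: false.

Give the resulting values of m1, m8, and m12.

m1 = in1 XOR in4 = false XOR true = true
m2 = m1 XOR in3 = true XOR false = true
m3 = m1 XOR in5 = true XOR false = true
m4 = m3 XOR m2 = true XOR true = false
m5 = in4 XOR m4 = true XOR false = true
m6 = m4 XOR m3 = false XOR true = true
m7 = m5 XOR in5 = true XOR false = true
m8 = NOT in0 = NOT false = true
m9 = m5 XNOR m7 = true XNOR true = true
m10 = m9 XOR m2 = true XOR true = false
m12 = m6 XOR m10 = true XOR false = true

m1 = true; m8 = true; m12 = true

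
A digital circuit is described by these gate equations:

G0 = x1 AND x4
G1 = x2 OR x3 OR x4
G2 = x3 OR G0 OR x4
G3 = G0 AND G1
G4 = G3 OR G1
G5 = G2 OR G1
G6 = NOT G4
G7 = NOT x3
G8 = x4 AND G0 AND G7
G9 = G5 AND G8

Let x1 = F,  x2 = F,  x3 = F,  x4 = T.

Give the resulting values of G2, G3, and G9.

G0 = x1 AND x4 = F AND T = F
G1 = x2 OR x3 OR x4 = F OR F OR T = T
G2 = x3 OR G0 OR x4 = F OR F OR T = T
G3 = G0 AND G1 = F AND T = F
G5 = G2 OR G1 = T OR T = T
G7 = NOT x3 = NOT F = T
G8 = x4 AND G0 AND G7 = T AND F AND T = F
G9 = G5 AND G8 = T AND F = F

G2 = T, G3 = F, G9 = F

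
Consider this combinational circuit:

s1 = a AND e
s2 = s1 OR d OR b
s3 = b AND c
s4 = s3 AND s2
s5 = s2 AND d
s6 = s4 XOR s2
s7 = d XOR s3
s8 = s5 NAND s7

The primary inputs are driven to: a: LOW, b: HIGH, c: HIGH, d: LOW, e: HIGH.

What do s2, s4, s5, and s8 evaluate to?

s1 = a AND e = LOW AND HIGH = LOW
s2 = s1 OR d OR b = LOW OR LOW OR HIGH = HIGH
s3 = b AND c = HIGH AND HIGH = HIGH
s4 = s3 AND s2 = HIGH AND HIGH = HIGH
s5 = s2 AND d = HIGH AND LOW = LOW
s7 = d XOR s3 = LOW XOR HIGH = HIGH
s8 = s5 NAND s7 = LOW NAND HIGH = HIGH

s2 = HIGH; s4 = HIGH; s5 = LOW; s8 = HIGH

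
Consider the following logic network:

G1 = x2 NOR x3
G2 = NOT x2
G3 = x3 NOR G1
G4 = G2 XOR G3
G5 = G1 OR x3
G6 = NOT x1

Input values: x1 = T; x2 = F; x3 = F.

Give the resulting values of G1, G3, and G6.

G1 = T, G3 = F, G6 = F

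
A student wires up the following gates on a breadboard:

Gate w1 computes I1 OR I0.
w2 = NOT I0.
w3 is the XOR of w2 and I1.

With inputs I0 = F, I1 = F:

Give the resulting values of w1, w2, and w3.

w1 = I1 OR I0 = F OR F = F
w2 = NOT I0 = NOT F = T
w3 = w2 XOR I1 = T XOR F = T

w1 = F  w2 = T  w3 = T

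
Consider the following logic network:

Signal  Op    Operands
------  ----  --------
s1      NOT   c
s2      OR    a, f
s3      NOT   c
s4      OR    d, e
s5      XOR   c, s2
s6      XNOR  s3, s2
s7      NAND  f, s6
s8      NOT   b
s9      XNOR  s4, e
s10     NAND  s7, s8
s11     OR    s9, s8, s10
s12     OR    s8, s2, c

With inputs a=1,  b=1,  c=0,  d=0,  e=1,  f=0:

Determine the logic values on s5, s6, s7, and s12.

s2 = a OR f = 1 OR 0 = 1
s3 = NOT c = NOT 0 = 1
s5 = c XOR s2 = 0 XOR 1 = 1
s6 = s3 XNOR s2 = 1 XNOR 1 = 1
s7 = f NAND s6 = 0 NAND 1 = 1
s8 = NOT b = NOT 1 = 0
s12 = s8 OR s2 OR c = 0 OR 1 OR 0 = 1

s5 = 1, s6 = 1, s7 = 1, s12 = 1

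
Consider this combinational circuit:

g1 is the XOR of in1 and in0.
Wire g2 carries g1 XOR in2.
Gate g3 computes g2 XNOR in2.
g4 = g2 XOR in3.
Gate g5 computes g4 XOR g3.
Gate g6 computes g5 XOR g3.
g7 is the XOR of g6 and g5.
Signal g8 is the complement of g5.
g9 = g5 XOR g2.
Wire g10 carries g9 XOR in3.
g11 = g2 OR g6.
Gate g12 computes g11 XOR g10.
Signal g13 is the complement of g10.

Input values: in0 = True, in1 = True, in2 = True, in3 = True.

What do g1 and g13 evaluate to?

g1 = False  g13 = False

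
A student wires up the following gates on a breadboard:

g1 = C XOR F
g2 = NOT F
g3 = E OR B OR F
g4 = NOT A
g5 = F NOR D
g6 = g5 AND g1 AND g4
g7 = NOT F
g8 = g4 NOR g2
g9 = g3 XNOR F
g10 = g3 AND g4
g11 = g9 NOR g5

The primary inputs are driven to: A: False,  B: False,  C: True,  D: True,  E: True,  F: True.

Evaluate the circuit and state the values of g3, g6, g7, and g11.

g1 = C XOR F = True XOR True = False
g3 = E OR B OR F = True OR False OR True = True
g4 = NOT A = NOT False = True
g5 = F NOR D = True NOR True = False
g6 = g5 AND g1 AND g4 = False AND False AND True = False
g7 = NOT F = NOT True = False
g9 = g3 XNOR F = True XNOR True = True
g11 = g9 NOR g5 = True NOR False = False

g3 = True, g6 = False, g7 = False, g11 = False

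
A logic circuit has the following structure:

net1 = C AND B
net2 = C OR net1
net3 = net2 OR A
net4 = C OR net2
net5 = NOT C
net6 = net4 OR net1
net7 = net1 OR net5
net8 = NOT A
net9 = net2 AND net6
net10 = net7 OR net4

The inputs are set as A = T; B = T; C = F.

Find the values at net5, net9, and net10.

net1 = C AND B = F AND T = F
net2 = C OR net1 = F OR F = F
net4 = C OR net2 = F OR F = F
net5 = NOT C = NOT F = T
net6 = net4 OR net1 = F OR F = F
net7 = net1 OR net5 = F OR T = T
net9 = net2 AND net6 = F AND F = F
net10 = net7 OR net4 = T OR F = T

net5 = T, net9 = F, net10 = T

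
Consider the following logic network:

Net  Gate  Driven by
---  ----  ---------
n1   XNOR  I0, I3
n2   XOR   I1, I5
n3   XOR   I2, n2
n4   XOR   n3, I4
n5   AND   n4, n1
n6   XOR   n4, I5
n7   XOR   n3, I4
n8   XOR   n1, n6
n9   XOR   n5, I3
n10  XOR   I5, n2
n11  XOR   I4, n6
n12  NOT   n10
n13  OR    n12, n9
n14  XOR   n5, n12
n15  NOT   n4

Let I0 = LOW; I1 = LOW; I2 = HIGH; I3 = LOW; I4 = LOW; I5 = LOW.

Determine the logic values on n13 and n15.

n1 = I0 XNOR I3 = LOW XNOR LOW = HIGH
n2 = I1 XOR I5 = LOW XOR LOW = LOW
n3 = I2 XOR n2 = HIGH XOR LOW = HIGH
n4 = n3 XOR I4 = HIGH XOR LOW = HIGH
n5 = n4 AND n1 = HIGH AND HIGH = HIGH
n9 = n5 XOR I3 = HIGH XOR LOW = HIGH
n10 = I5 XOR n2 = LOW XOR LOW = LOW
n12 = NOT n10 = NOT LOW = HIGH
n13 = n12 OR n9 = HIGH OR HIGH = HIGH
n15 = NOT n4 = NOT HIGH = LOW

n13 = HIGH  n15 = LOW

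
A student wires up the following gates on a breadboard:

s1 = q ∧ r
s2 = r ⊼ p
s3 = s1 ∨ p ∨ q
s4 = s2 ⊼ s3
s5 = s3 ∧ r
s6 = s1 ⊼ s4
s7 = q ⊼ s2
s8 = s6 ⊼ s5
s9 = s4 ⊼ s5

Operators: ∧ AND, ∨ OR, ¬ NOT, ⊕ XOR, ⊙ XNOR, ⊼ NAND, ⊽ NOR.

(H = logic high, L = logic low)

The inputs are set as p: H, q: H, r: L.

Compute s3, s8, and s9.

s3 = H, s8 = H, s9 = H

s1 = q AND r = H AND L = L
s2 = r NAND p = L NAND H = H
s3 = s1 OR p OR q = L OR H OR H = H
s4 = s2 NAND s3 = H NAND H = L
s5 = s3 AND r = H AND L = L
s6 = s1 NAND s4 = L NAND L = H
s8 = s6 NAND s5 = H NAND L = H
s9 = s4 NAND s5 = L NAND L = H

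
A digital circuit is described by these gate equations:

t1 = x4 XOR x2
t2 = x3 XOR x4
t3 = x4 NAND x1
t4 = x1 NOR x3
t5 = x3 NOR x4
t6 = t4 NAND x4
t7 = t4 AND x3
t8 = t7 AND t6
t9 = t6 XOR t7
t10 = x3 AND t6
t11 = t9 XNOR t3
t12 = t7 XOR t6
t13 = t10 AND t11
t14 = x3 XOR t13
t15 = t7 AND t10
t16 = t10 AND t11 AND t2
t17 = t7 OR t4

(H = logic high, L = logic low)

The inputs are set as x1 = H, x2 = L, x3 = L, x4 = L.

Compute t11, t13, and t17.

t3 = x4 NAND x1 = L NAND H = H
t4 = x1 NOR x3 = H NOR L = L
t6 = t4 NAND x4 = L NAND L = H
t7 = t4 AND x3 = L AND L = L
t9 = t6 XOR t7 = H XOR L = H
t10 = x3 AND t6 = L AND H = L
t11 = t9 XNOR t3 = H XNOR H = H
t13 = t10 AND t11 = L AND H = L
t17 = t7 OR t4 = L OR L = L

t11 = H, t13 = L, t17 = L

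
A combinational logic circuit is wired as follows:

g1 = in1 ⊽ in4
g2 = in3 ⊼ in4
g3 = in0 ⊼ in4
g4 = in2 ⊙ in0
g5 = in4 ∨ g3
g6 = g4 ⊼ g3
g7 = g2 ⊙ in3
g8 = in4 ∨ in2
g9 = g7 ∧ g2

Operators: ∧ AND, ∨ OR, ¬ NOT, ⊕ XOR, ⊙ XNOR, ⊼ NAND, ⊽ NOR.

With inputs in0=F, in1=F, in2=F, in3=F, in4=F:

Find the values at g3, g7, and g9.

g3 = T, g7 = F, g9 = F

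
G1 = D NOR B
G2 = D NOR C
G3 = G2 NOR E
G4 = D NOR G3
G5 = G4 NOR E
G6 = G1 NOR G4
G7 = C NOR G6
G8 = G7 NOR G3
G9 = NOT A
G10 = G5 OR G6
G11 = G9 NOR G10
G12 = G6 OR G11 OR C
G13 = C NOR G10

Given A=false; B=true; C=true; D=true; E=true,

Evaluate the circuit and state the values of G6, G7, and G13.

G6 = true, G7 = false, G13 = false

G1 = D NOR B = true NOR true = false
G2 = D NOR C = true NOR true = false
G3 = G2 NOR E = false NOR true = false
G4 = D NOR G3 = true NOR false = false
G5 = G4 NOR E = false NOR true = false
G6 = G1 NOR G4 = false NOR false = true
G7 = C NOR G6 = true NOR true = false
G10 = G5 OR G6 = false OR true = true
G13 = C NOR G10 = true NOR true = false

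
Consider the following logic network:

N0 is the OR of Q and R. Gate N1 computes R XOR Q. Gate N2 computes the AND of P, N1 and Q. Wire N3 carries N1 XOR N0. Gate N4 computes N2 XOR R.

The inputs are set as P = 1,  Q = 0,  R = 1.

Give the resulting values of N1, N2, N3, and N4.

N1 = 1, N2 = 0, N3 = 0, N4 = 1

N0 = Q OR R = 0 OR 1 = 1
N1 = R XOR Q = 1 XOR 0 = 1
N2 = P AND N1 AND Q = 1 AND 1 AND 0 = 0
N3 = N1 XOR N0 = 1 XOR 1 = 0
N4 = N2 XOR R = 0 XOR 1 = 1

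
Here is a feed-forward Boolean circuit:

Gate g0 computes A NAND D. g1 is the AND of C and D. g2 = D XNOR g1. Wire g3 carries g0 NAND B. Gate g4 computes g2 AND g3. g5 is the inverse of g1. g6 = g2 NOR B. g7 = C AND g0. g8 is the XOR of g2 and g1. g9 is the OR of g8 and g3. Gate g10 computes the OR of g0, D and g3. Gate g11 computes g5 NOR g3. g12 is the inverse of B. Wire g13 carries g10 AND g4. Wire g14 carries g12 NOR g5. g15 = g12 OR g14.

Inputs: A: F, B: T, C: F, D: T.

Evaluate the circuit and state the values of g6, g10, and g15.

g6 = F; g10 = T; g15 = F

g0 = A NAND D = F NAND T = T
g1 = C AND D = F AND T = F
g2 = D XNOR g1 = T XNOR F = F
g3 = g0 NAND B = T NAND T = F
g5 = NOT g1 = NOT F = T
g6 = g2 NOR B = F NOR T = F
g10 = g0 OR D OR g3 = T OR T OR F = T
g12 = NOT B = NOT T = F
g14 = g12 NOR g5 = F NOR T = F
g15 = g12 OR g14 = F OR F = F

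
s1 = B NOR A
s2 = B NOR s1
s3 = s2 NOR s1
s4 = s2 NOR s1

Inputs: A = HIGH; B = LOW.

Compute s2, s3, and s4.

s1 = B NOR A = LOW NOR HIGH = LOW
s2 = B NOR s1 = LOW NOR LOW = HIGH
s3 = s2 NOR s1 = HIGH NOR LOW = LOW
s4 = s2 NOR s1 = HIGH NOR LOW = LOW

s2 = HIGH, s3 = LOW, s4 = LOW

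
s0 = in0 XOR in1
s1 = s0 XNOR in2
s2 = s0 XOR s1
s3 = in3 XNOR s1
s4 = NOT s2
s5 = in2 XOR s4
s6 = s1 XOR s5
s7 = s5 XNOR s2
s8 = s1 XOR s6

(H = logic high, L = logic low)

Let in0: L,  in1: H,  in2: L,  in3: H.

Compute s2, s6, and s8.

s2 = H  s6 = L  s8 = L

s0 = in0 XOR in1 = L XOR H = H
s1 = s0 XNOR in2 = H XNOR L = L
s2 = s0 XOR s1 = H XOR L = H
s4 = NOT s2 = NOT H = L
s5 = in2 XOR s4 = L XOR L = L
s6 = s1 XOR s5 = L XOR L = L
s8 = s1 XOR s6 = L XOR L = L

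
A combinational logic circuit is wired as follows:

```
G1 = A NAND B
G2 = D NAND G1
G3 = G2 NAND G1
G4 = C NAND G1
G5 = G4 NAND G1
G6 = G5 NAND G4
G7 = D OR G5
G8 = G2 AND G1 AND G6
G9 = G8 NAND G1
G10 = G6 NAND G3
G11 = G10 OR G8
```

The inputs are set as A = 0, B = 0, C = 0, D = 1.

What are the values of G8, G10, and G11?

G1 = A NAND B = 0 NAND 0 = 1
G2 = D NAND G1 = 1 NAND 1 = 0
G3 = G2 NAND G1 = 0 NAND 1 = 1
G4 = C NAND G1 = 0 NAND 1 = 1
G5 = G4 NAND G1 = 1 NAND 1 = 0
G6 = G5 NAND G4 = 0 NAND 1 = 1
G8 = G2 AND G1 AND G6 = 0 AND 1 AND 1 = 0
G10 = G6 NAND G3 = 1 NAND 1 = 0
G11 = G10 OR G8 = 0 OR 0 = 0

G8 = 0, G10 = 0, G11 = 0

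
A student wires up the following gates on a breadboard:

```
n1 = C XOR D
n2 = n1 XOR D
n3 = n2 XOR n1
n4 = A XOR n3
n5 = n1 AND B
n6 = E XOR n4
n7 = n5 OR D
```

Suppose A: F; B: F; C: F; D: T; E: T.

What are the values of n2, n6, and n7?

n1 = C XOR D = F XOR T = T
n2 = n1 XOR D = T XOR T = F
n3 = n2 XOR n1 = F XOR T = T
n4 = A XOR n3 = F XOR T = T
n5 = n1 AND B = T AND F = F
n6 = E XOR n4 = T XOR T = F
n7 = n5 OR D = F OR T = T

n2 = F, n6 = F, n7 = T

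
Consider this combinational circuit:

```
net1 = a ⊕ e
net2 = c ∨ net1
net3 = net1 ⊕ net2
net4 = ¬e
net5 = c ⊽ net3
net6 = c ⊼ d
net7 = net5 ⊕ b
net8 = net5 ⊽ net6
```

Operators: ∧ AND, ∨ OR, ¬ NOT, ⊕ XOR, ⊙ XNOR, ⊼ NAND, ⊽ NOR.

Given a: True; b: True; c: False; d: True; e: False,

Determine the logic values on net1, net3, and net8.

net1 = True; net3 = False; net8 = False

net1 = a XOR e = True XOR False = True
net2 = c OR net1 = False OR True = True
net3 = net1 XOR net2 = True XOR True = False
net5 = c NOR net3 = False NOR False = True
net6 = c NAND d = False NAND True = True
net8 = net5 NOR net6 = True NOR True = False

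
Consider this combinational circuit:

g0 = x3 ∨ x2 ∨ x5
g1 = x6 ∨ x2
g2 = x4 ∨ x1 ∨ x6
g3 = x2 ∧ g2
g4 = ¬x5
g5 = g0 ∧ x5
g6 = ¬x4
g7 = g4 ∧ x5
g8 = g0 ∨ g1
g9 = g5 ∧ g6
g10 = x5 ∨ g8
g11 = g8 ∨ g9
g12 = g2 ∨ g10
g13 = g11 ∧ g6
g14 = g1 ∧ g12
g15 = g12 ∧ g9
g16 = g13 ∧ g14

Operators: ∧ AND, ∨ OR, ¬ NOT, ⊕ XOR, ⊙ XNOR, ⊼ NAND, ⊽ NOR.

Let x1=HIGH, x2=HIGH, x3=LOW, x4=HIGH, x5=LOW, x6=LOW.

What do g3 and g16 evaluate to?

g0 = x3 OR x2 OR x5 = LOW OR HIGH OR LOW = HIGH
g1 = x6 OR x2 = LOW OR HIGH = HIGH
g2 = x4 OR x1 OR x6 = HIGH OR HIGH OR LOW = HIGH
g3 = x2 AND g2 = HIGH AND HIGH = HIGH
g5 = g0 AND x5 = HIGH AND LOW = LOW
g6 = NOT x4 = NOT HIGH = LOW
g8 = g0 OR g1 = HIGH OR HIGH = HIGH
g9 = g5 AND g6 = LOW AND LOW = LOW
g10 = x5 OR g8 = LOW OR HIGH = HIGH
g11 = g8 OR g9 = HIGH OR LOW = HIGH
g12 = g2 OR g10 = HIGH OR HIGH = HIGH
g13 = g11 AND g6 = HIGH AND LOW = LOW
g14 = g1 AND g12 = HIGH AND HIGH = HIGH
g16 = g13 AND g14 = LOW AND HIGH = LOW

g3 = HIGH, g16 = LOW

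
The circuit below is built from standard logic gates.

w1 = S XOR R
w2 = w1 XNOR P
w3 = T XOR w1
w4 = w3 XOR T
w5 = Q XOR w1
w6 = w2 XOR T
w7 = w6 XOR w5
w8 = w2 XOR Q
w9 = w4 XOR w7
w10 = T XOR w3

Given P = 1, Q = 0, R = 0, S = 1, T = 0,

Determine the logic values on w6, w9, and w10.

w1 = S XOR R = 1 XOR 0 = 1
w2 = w1 XNOR P = 1 XNOR 1 = 1
w3 = T XOR w1 = 0 XOR 1 = 1
w4 = w3 XOR T = 1 XOR 0 = 1
w5 = Q XOR w1 = 0 XOR 1 = 1
w6 = w2 XOR T = 1 XOR 0 = 1
w7 = w6 XOR w5 = 1 XOR 1 = 0
w9 = w4 XOR w7 = 1 XOR 0 = 1
w10 = T XOR w3 = 0 XOR 1 = 1

w6 = 1, w9 = 1, w10 = 1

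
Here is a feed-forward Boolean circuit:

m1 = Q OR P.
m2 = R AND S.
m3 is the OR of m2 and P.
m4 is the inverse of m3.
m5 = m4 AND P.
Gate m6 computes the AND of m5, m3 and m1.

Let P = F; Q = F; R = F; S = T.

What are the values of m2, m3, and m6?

m1 = Q OR P = F OR F = F
m2 = R AND S = F AND T = F
m3 = m2 OR P = F OR F = F
m4 = NOT m3 = NOT F = T
m5 = m4 AND P = T AND F = F
m6 = m5 AND m3 AND m1 = F AND F AND F = F

m2 = F, m3 = F, m6 = F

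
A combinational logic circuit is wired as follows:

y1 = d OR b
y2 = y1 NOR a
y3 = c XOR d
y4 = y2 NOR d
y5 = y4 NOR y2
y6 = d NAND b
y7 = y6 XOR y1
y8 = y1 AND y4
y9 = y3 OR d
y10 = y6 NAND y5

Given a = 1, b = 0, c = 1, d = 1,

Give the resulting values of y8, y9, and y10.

y8 = 0, y9 = 1, y10 = 0

y1 = d OR b = 1 OR 0 = 1
y2 = y1 NOR a = 1 NOR 1 = 0
y3 = c XOR d = 1 XOR 1 = 0
y4 = y2 NOR d = 0 NOR 1 = 0
y5 = y4 NOR y2 = 0 NOR 0 = 1
y6 = d NAND b = 1 NAND 0 = 1
y8 = y1 AND y4 = 1 AND 0 = 0
y9 = y3 OR d = 0 OR 1 = 1
y10 = y6 NAND y5 = 1 NAND 1 = 0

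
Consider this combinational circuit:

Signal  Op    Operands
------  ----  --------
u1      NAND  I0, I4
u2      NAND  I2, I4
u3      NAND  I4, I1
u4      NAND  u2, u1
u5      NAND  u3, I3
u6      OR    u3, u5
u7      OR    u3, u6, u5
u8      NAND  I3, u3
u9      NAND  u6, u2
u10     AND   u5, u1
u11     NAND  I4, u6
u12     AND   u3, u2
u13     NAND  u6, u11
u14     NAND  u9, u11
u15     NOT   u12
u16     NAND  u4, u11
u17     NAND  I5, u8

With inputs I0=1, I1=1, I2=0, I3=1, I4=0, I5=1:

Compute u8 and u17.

u8 = 0; u17 = 1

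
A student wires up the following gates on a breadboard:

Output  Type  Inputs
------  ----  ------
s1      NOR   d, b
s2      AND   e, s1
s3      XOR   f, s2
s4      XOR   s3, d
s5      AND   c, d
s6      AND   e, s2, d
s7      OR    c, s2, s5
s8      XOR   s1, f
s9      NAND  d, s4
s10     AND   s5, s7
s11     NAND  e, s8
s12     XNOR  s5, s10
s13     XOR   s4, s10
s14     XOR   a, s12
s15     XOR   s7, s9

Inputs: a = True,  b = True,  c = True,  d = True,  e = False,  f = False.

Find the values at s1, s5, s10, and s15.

s1 = d NOR b = True NOR True = False
s2 = e AND s1 = False AND False = False
s3 = f XOR s2 = False XOR False = False
s4 = s3 XOR d = False XOR True = True
s5 = c AND d = True AND True = True
s7 = c OR s2 OR s5 = True OR False OR True = True
s9 = d NAND s4 = True NAND True = False
s10 = s5 AND s7 = True AND True = True
s15 = s7 XOR s9 = True XOR False = True

s1 = False; s5 = True; s10 = True; s15 = True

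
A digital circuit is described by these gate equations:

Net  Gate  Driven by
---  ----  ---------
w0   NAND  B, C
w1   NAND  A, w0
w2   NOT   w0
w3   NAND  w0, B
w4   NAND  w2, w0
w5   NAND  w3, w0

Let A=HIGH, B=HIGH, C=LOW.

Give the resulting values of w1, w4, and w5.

w0 = B NAND C = HIGH NAND LOW = HIGH
w1 = A NAND w0 = HIGH NAND HIGH = LOW
w2 = NOT w0 = NOT HIGH = LOW
w3 = w0 NAND B = HIGH NAND HIGH = LOW
w4 = w2 NAND w0 = LOW NAND HIGH = HIGH
w5 = w3 NAND w0 = LOW NAND HIGH = HIGH

w1 = LOW, w4 = HIGH, w5 = HIGH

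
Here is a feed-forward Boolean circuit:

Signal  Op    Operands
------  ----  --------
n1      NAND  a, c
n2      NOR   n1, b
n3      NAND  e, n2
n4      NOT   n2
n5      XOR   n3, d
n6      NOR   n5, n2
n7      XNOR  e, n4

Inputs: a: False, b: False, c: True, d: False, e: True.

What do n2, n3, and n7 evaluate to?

n2 = False  n3 = True  n7 = True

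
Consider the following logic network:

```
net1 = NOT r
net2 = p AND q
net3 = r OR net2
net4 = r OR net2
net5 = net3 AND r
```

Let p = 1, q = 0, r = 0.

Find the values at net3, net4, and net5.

net3 = 0, net4 = 0, net5 = 0

net2 = p AND q = 1 AND 0 = 0
net3 = r OR net2 = 0 OR 0 = 0
net4 = r OR net2 = 0 OR 0 = 0
net5 = net3 AND r = 0 AND 0 = 0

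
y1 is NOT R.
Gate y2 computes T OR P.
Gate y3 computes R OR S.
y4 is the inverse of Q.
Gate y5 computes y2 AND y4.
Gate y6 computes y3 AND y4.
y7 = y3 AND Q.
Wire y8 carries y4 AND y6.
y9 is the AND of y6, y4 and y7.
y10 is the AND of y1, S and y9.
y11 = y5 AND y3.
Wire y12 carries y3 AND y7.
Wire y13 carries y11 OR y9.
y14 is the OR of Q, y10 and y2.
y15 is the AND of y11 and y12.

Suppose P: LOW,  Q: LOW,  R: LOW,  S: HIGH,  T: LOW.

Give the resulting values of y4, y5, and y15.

y4 = HIGH, y5 = LOW, y15 = LOW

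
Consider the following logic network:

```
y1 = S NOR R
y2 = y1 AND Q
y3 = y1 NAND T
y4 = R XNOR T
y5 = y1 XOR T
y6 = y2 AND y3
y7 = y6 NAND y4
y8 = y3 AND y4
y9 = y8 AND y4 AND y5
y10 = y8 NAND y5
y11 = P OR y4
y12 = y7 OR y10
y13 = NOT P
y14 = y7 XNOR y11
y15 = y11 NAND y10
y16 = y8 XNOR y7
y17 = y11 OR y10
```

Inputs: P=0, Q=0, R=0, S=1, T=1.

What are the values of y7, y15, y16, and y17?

y7 = 1; y15 = 1; y16 = 0; y17 = 1

y1 = S NOR R = 1 NOR 0 = 0
y2 = y1 AND Q = 0 AND 0 = 0
y3 = y1 NAND T = 0 NAND 1 = 1
y4 = R XNOR T = 0 XNOR 1 = 0
y5 = y1 XOR T = 0 XOR 1 = 1
y6 = y2 AND y3 = 0 AND 1 = 0
y7 = y6 NAND y4 = 0 NAND 0 = 1
y8 = y3 AND y4 = 1 AND 0 = 0
y10 = y8 NAND y5 = 0 NAND 1 = 1
y11 = P OR y4 = 0 OR 0 = 0
y15 = y11 NAND y10 = 0 NAND 1 = 1
y16 = y8 XNOR y7 = 0 XNOR 1 = 0
y17 = y11 OR y10 = 0 OR 1 = 1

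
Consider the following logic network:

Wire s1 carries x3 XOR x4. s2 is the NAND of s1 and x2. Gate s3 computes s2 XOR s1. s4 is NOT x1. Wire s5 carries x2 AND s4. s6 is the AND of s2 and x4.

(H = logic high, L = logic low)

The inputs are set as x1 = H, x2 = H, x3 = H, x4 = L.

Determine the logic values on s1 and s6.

s1 = H, s6 = L

s1 = x3 XOR x4 = H XOR L = H
s2 = s1 NAND x2 = H NAND H = L
s6 = s2 AND x4 = L AND L = L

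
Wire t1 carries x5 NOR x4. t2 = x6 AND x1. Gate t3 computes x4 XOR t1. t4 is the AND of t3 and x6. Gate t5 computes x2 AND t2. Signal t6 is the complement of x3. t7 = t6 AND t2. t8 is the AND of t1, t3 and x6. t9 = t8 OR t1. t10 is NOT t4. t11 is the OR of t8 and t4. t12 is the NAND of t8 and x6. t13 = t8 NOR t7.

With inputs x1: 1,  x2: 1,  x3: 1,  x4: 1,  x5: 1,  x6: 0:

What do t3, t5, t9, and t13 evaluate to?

t1 = x5 NOR x4 = 1 NOR 1 = 0
t2 = x6 AND x1 = 0 AND 1 = 0
t3 = x4 XOR t1 = 1 XOR 0 = 1
t5 = x2 AND t2 = 1 AND 0 = 0
t6 = NOT x3 = NOT 1 = 0
t7 = t6 AND t2 = 0 AND 0 = 0
t8 = t1 AND t3 AND x6 = 0 AND 1 AND 0 = 0
t9 = t8 OR t1 = 0 OR 0 = 0
t13 = t8 NOR t7 = 0 NOR 0 = 1

t3 = 1, t5 = 0, t9 = 0, t13 = 1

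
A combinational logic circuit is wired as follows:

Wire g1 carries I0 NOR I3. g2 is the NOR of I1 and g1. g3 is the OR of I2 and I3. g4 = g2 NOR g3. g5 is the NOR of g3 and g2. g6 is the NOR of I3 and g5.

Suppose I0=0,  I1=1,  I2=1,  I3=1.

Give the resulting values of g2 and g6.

g2 = 0; g6 = 0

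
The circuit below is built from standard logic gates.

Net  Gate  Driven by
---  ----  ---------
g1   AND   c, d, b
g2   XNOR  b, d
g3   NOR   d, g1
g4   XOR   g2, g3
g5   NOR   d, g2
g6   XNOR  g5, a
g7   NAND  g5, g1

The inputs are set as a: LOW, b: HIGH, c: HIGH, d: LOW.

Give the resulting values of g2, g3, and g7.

g2 = LOW, g3 = HIGH, g7 = HIGH

g1 = c AND d AND b = HIGH AND LOW AND HIGH = LOW
g2 = b XNOR d = HIGH XNOR LOW = LOW
g3 = d NOR g1 = LOW NOR LOW = HIGH
g5 = d NOR g2 = LOW NOR LOW = HIGH
g7 = g5 NAND g1 = HIGH NAND LOW = HIGH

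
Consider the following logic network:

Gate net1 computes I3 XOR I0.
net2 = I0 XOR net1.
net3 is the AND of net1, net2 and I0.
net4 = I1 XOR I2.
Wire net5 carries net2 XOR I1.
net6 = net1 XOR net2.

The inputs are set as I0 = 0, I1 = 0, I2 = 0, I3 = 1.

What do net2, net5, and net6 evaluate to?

net2 = 1, net5 = 1, net6 = 0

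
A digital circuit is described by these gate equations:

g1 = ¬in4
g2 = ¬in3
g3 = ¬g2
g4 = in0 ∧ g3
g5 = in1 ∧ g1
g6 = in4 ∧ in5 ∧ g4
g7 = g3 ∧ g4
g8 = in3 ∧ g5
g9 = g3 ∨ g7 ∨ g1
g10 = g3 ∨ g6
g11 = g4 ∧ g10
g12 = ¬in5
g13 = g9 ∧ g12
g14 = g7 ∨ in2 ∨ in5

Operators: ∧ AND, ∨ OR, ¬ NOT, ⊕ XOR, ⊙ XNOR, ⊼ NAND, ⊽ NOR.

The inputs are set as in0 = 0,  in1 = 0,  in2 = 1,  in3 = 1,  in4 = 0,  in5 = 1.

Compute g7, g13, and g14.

g7 = 0  g13 = 0  g14 = 1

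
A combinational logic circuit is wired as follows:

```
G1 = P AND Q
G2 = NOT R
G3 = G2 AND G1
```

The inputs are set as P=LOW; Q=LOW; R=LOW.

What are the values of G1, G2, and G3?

G1 = P AND Q = LOW AND LOW = LOW
G2 = NOT R = NOT LOW = HIGH
G3 = G2 AND G1 = HIGH AND LOW = LOW

G1 = LOW; G2 = HIGH; G3 = LOW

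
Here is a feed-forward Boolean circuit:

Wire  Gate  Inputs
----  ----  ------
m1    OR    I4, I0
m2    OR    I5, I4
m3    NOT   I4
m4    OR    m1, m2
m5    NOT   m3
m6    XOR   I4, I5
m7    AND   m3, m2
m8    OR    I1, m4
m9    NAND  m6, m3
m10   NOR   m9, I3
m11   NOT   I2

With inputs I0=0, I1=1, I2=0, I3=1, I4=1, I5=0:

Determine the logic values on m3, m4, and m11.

m1 = I4 OR I0 = 1 OR 0 = 1
m2 = I5 OR I4 = 0 OR 1 = 1
m3 = NOT I4 = NOT 1 = 0
m4 = m1 OR m2 = 1 OR 1 = 1
m11 = NOT I2 = NOT 0 = 1

m3 = 0, m4 = 1, m11 = 1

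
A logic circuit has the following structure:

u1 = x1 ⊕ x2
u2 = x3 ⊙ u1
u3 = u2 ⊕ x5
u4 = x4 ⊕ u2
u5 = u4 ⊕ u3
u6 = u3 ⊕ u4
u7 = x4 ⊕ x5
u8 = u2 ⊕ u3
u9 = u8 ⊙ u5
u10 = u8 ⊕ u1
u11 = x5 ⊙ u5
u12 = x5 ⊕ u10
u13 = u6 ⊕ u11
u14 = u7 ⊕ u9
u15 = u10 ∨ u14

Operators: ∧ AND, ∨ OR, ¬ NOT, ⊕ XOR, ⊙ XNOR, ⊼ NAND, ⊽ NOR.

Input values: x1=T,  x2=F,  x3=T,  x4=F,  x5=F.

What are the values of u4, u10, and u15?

u4 = T  u10 = T  u15 = T

u1 = x1 XOR x2 = T XOR F = T
u2 = x3 XNOR u1 = T XNOR T = T
u3 = u2 XOR x5 = T XOR F = T
u4 = x4 XOR u2 = F XOR T = T
u5 = u4 XOR u3 = T XOR T = F
u7 = x4 XOR x5 = F XOR F = F
u8 = u2 XOR u3 = T XOR T = F
u9 = u8 XNOR u5 = F XNOR F = T
u10 = u8 XOR u1 = F XOR T = T
u14 = u7 XOR u9 = F XOR T = T
u15 = u10 OR u14 = T OR T = T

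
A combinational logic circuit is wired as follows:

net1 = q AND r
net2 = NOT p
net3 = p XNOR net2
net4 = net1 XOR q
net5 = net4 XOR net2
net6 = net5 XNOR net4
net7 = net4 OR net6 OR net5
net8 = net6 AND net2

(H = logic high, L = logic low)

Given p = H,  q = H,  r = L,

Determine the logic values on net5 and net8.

net5 = H; net8 = L

net1 = q AND r = H AND L = L
net2 = NOT p = NOT H = L
net4 = net1 XOR q = L XOR H = H
net5 = net4 XOR net2 = H XOR L = H
net6 = net5 XNOR net4 = H XNOR H = H
net8 = net6 AND net2 = H AND L = L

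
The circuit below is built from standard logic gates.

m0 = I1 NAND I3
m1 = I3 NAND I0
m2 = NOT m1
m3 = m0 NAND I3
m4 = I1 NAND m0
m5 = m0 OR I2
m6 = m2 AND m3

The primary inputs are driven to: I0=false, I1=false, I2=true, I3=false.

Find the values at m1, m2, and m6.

m0 = I1 NAND I3 = false NAND false = true
m1 = I3 NAND I0 = false NAND false = true
m2 = NOT m1 = NOT true = false
m3 = m0 NAND I3 = true NAND false = true
m6 = m2 AND m3 = false AND true = false

m1 = true; m2 = false; m6 = false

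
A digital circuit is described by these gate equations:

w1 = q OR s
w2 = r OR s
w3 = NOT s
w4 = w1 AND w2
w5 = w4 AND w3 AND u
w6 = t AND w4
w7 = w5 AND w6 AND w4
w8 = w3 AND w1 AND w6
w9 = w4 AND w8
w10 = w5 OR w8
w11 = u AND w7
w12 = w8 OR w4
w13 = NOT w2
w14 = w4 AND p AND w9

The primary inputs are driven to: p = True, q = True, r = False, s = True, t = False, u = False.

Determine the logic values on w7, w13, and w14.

w7 = False; w13 = False; w14 = False

w1 = q OR s = True OR True = True
w2 = r OR s = False OR True = True
w3 = NOT s = NOT True = False
w4 = w1 AND w2 = True AND True = True
w5 = w4 AND w3 AND u = True AND False AND False = False
w6 = t AND w4 = False AND True = False
w7 = w5 AND w6 AND w4 = False AND False AND True = False
w8 = w3 AND w1 AND w6 = False AND True AND False = False
w9 = w4 AND w8 = True AND False = False
w13 = NOT w2 = NOT True = False
w14 = w4 AND p AND w9 = True AND True AND False = False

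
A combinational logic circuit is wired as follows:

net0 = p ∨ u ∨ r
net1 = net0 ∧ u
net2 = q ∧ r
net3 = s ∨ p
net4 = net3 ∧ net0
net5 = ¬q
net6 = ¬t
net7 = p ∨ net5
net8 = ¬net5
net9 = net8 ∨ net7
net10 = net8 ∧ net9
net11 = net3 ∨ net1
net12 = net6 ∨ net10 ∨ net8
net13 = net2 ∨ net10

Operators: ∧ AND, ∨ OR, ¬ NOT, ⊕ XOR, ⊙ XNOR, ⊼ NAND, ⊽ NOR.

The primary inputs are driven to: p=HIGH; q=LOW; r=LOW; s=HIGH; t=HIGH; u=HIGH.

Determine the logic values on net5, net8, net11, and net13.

net0 = p OR u OR r = HIGH OR HIGH OR LOW = HIGH
net1 = net0 AND u = HIGH AND HIGH = HIGH
net2 = q AND r = LOW AND LOW = LOW
net3 = s OR p = HIGH OR HIGH = HIGH
net5 = NOT q = NOT LOW = HIGH
net7 = p OR net5 = HIGH OR HIGH = HIGH
net8 = NOT net5 = NOT HIGH = LOW
net9 = net8 OR net7 = LOW OR HIGH = HIGH
net10 = net8 AND net9 = LOW AND HIGH = LOW
net11 = net3 OR net1 = HIGH OR HIGH = HIGH
net13 = net2 OR net10 = LOW OR LOW = LOW

net5 = HIGH, net8 = LOW, net11 = HIGH, net13 = LOW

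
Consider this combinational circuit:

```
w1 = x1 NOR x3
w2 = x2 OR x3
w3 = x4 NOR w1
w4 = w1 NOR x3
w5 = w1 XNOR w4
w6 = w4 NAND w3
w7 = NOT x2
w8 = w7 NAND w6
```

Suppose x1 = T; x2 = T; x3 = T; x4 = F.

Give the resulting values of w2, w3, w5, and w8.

w2 = T, w3 = T, w5 = T, w8 = T

w1 = x1 NOR x3 = T NOR T = F
w2 = x2 OR x3 = T OR T = T
w3 = x4 NOR w1 = F NOR F = T
w4 = w1 NOR x3 = F NOR T = F
w5 = w1 XNOR w4 = F XNOR F = T
w6 = w4 NAND w3 = F NAND T = T
w7 = NOT x2 = NOT T = F
w8 = w7 NAND w6 = F NAND T = T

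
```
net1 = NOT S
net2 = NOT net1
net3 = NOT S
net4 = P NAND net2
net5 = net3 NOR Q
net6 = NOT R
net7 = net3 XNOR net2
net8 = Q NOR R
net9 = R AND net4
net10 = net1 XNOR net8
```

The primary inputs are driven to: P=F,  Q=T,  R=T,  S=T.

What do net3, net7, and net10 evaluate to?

net3 = F, net7 = F, net10 = T

net1 = NOT S = NOT T = F
net2 = NOT net1 = NOT F = T
net3 = NOT S = NOT T = F
net7 = net3 XNOR net2 = F XNOR T = F
net8 = Q NOR R = T NOR T = F
net10 = net1 XNOR net8 = F XNOR F = T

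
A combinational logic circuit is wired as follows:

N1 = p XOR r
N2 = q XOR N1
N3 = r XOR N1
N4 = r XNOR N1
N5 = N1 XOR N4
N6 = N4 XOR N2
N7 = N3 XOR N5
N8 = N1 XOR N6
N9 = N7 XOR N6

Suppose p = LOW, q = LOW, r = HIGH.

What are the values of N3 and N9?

N3 = LOW; N9 = LOW

N1 = p XOR r = LOW XOR HIGH = HIGH
N2 = q XOR N1 = LOW XOR HIGH = HIGH
N3 = r XOR N1 = HIGH XOR HIGH = LOW
N4 = r XNOR N1 = HIGH XNOR HIGH = HIGH
N5 = N1 XOR N4 = HIGH XOR HIGH = LOW
N6 = N4 XOR N2 = HIGH XOR HIGH = LOW
N7 = N3 XOR N5 = LOW XOR LOW = LOW
N9 = N7 XOR N6 = LOW XOR LOW = LOW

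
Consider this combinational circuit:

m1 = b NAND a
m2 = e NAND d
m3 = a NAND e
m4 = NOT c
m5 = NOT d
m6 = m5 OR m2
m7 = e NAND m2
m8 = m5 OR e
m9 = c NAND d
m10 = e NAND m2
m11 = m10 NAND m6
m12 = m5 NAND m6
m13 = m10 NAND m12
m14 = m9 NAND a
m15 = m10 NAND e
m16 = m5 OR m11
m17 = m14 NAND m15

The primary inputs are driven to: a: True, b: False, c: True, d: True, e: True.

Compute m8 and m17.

m8 = True  m17 = True

m2 = e NAND d = True NAND True = False
m5 = NOT d = NOT True = False
m8 = m5 OR e = False OR True = True
m9 = c NAND d = True NAND True = False
m10 = e NAND m2 = True NAND False = True
m14 = m9 NAND a = False NAND True = True
m15 = m10 NAND e = True NAND True = False
m17 = m14 NAND m15 = True NAND False = True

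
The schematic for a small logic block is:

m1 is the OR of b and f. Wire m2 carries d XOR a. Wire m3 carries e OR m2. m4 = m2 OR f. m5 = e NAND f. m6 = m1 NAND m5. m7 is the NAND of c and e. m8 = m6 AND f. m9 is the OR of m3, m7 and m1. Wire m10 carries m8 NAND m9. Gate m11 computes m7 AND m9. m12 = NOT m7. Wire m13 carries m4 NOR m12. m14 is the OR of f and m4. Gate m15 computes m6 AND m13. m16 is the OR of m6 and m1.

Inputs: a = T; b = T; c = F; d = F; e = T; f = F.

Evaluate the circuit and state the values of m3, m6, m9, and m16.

m1 = b OR f = T OR F = T
m2 = d XOR a = F XOR T = T
m3 = e OR m2 = T OR T = T
m5 = e NAND f = T NAND F = T
m6 = m1 NAND m5 = T NAND T = F
m7 = c NAND e = F NAND T = T
m9 = m3 OR m7 OR m1 = T OR T OR T = T
m16 = m6 OR m1 = F OR T = T

m3 = T  m6 = F  m9 = T  m16 = T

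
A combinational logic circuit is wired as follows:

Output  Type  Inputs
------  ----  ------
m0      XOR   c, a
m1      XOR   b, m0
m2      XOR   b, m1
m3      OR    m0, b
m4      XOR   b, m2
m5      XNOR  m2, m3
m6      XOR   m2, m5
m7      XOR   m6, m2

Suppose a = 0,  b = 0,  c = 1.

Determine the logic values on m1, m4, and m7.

m1 = 1; m4 = 1; m7 = 1

m0 = c XOR a = 1 XOR 0 = 1
m1 = b XOR m0 = 0 XOR 1 = 1
m2 = b XOR m1 = 0 XOR 1 = 1
m3 = m0 OR b = 1 OR 0 = 1
m4 = b XOR m2 = 0 XOR 1 = 1
m5 = m2 XNOR m3 = 1 XNOR 1 = 1
m6 = m2 XOR m5 = 1 XOR 1 = 0
m7 = m6 XOR m2 = 0 XOR 1 = 1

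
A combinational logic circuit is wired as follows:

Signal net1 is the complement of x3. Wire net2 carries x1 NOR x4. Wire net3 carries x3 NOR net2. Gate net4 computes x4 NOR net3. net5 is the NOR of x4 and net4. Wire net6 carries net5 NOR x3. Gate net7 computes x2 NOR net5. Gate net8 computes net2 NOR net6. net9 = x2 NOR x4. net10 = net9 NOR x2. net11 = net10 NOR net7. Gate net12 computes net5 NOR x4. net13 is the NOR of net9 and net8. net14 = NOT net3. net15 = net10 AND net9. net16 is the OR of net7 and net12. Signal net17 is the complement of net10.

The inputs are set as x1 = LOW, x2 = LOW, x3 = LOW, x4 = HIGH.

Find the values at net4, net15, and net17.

net4 = LOW  net15 = LOW  net17 = LOW

net2 = x1 NOR x4 = LOW NOR HIGH = LOW
net3 = x3 NOR net2 = LOW NOR LOW = HIGH
net4 = x4 NOR net3 = HIGH NOR HIGH = LOW
net9 = x2 NOR x4 = LOW NOR HIGH = LOW
net10 = net9 NOR x2 = LOW NOR LOW = HIGH
net15 = net10 AND net9 = HIGH AND LOW = LOW
net17 = NOT net10 = NOT HIGH = LOW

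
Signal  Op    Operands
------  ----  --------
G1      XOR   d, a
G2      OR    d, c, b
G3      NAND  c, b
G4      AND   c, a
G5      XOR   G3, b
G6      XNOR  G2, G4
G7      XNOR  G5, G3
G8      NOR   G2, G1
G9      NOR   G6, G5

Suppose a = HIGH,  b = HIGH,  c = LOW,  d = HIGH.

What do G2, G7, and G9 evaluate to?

G2 = HIGH, G7 = LOW, G9 = HIGH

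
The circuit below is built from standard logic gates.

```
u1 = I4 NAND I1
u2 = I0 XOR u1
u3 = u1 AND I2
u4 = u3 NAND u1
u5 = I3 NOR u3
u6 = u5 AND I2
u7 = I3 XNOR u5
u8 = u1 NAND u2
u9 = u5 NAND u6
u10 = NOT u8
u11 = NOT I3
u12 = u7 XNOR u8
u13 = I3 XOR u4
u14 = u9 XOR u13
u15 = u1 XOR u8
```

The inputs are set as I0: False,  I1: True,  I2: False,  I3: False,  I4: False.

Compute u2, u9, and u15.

u2 = True  u9 = True  u15 = True

u1 = I4 NAND I1 = False NAND True = True
u2 = I0 XOR u1 = False XOR True = True
u3 = u1 AND I2 = True AND False = False
u5 = I3 NOR u3 = False NOR False = True
u6 = u5 AND I2 = True AND False = False
u8 = u1 NAND u2 = True NAND True = False
u9 = u5 NAND u6 = True NAND False = True
u15 = u1 XOR u8 = True XOR False = True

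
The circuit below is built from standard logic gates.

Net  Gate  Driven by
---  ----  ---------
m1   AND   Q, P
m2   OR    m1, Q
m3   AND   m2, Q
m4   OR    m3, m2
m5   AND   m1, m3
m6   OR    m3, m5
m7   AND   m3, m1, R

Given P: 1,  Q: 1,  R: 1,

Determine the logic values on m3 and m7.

m3 = 1, m7 = 1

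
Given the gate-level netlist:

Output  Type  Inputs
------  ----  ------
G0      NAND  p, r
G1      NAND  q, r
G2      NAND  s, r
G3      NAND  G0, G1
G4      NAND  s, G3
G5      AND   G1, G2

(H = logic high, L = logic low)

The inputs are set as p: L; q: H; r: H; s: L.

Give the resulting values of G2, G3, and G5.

G2 = H  G3 = H  G5 = L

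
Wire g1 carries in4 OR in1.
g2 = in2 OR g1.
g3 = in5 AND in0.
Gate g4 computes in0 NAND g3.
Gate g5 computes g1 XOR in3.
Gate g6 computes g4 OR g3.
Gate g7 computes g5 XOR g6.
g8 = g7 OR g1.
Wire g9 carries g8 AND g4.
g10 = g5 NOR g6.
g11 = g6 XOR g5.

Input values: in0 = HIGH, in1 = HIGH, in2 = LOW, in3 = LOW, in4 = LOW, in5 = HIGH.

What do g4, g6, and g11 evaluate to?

g1 = in4 OR in1 = LOW OR HIGH = HIGH
g3 = in5 AND in0 = HIGH AND HIGH = HIGH
g4 = in0 NAND g3 = HIGH NAND HIGH = LOW
g5 = g1 XOR in3 = HIGH XOR LOW = HIGH
g6 = g4 OR g3 = LOW OR HIGH = HIGH
g11 = g6 XOR g5 = HIGH XOR HIGH = LOW

g4 = LOW; g6 = HIGH; g11 = LOW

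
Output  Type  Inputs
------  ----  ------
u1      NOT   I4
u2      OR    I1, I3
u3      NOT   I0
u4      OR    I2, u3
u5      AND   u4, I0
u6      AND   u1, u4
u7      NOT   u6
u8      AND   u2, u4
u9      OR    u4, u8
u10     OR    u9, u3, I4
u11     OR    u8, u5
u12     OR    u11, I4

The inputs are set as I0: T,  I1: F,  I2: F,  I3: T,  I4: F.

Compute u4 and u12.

u2 = I1 OR I3 = F OR T = T
u3 = NOT I0 = NOT T = F
u4 = I2 OR u3 = F OR F = F
u5 = u4 AND I0 = F AND T = F
u8 = u2 AND u4 = T AND F = F
u11 = u8 OR u5 = F OR F = F
u12 = u11 OR I4 = F OR F = F

u4 = F  u12 = F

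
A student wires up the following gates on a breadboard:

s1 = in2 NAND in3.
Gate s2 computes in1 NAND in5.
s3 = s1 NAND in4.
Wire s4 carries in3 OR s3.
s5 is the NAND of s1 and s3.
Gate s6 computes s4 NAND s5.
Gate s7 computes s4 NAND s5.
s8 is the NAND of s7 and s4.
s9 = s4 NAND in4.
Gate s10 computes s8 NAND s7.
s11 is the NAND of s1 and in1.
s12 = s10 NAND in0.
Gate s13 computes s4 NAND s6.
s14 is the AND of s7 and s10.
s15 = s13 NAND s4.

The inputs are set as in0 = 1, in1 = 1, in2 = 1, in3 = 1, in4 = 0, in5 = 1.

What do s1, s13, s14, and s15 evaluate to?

s1 = 0; s13 = 1; s14 = 0; s15 = 0

s1 = in2 NAND in3 = 1 NAND 1 = 0
s3 = s1 NAND in4 = 0 NAND 0 = 1
s4 = in3 OR s3 = 1 OR 1 = 1
s5 = s1 NAND s3 = 0 NAND 1 = 1
s6 = s4 NAND s5 = 1 NAND 1 = 0
s7 = s4 NAND s5 = 1 NAND 1 = 0
s8 = s7 NAND s4 = 0 NAND 1 = 1
s10 = s8 NAND s7 = 1 NAND 0 = 1
s13 = s4 NAND s6 = 1 NAND 0 = 1
s14 = s7 AND s10 = 0 AND 1 = 0
s15 = s13 NAND s4 = 1 NAND 1 = 0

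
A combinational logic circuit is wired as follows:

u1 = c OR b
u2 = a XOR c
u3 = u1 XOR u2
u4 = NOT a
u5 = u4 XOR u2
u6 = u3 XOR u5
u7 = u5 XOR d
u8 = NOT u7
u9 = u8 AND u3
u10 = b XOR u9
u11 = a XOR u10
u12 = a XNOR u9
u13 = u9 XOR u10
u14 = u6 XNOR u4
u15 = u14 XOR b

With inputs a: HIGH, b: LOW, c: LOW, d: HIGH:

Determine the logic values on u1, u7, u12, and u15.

u1 = LOW; u7 = LOW; u12 = HIGH; u15 = HIGH

u1 = c OR b = LOW OR LOW = LOW
u2 = a XOR c = HIGH XOR LOW = HIGH
u3 = u1 XOR u2 = LOW XOR HIGH = HIGH
u4 = NOT a = NOT HIGH = LOW
u5 = u4 XOR u2 = LOW XOR HIGH = HIGH
u6 = u3 XOR u5 = HIGH XOR HIGH = LOW
u7 = u5 XOR d = HIGH XOR HIGH = LOW
u8 = NOT u7 = NOT LOW = HIGH
u9 = u8 AND u3 = HIGH AND HIGH = HIGH
u12 = a XNOR u9 = HIGH XNOR HIGH = HIGH
u14 = u6 XNOR u4 = LOW XNOR LOW = HIGH
u15 = u14 XOR b = HIGH XOR LOW = HIGH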